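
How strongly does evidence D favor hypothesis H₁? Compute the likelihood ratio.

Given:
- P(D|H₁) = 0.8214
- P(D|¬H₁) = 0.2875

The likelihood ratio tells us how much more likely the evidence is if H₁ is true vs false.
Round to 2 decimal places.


Likelihood Ratio (LR) = P(D|H₁) / P(D|¬H₁)

LR = 0.8214 / 0.2875
   = 2.86

The evidence is 2.86 times more likely if H₁ is true than if H₁ is false.
Since LR > 1, the evidence supports H₁ over ¬H₁.


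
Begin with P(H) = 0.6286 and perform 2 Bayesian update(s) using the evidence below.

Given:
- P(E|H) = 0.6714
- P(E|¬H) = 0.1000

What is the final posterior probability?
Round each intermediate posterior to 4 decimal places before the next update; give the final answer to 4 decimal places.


Sequential Bayesian updating:

Initial prior: P(H) = 0.6286

Update 1:
  P(E) = 0.6714 × 0.6286 + 0.1000 × 0.3714 = 0.42204204 + 0.03714000 = 0.45918204
  P(H|E) = 0.42204204 / 0.45918204 = 0.9191

Update 2:
  P(E) = 0.6714 × 0.9191 + 0.1000 × 0.0809 = 0.61708374 + 0.00809000 = 0.62517374
  P(H|E) = 0.61708374 / 0.62517374 = 0.9871

Final posterior: 0.9871


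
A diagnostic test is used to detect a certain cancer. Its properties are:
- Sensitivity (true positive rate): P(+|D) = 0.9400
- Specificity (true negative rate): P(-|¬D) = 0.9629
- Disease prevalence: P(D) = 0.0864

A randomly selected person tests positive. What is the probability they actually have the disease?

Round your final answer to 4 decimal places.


Let D = has disease, + = positive test

Given:
- P(D) = 0.0864 (prevalence)
- P(+|D) = 0.9400 (sensitivity)
- P(-|¬D) = 0.9629 (specificity)
- P(+|¬D) = 0.0371 (false positive rate = 1 - specificity)

Step 1: Find P(+)
P(+) = P(+|D)P(D) + P(+|¬D)P(¬D)
     = 0.9400 × 0.0864 + 0.0371 × 0.9136
     = 0.08121600 + 0.03389456
     = 0.11511056

Step 2: Apply Bayes' theorem for P(D|+)
P(D|+) = P(+|D)P(D) / P(+)
       = 0.08121600 / 0.11511056
       = 0.7055


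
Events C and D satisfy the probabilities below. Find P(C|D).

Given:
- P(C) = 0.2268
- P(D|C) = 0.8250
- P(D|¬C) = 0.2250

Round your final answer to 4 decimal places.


Bayes' theorem: P(C|D) = P(D|C) × P(C) / P(D)

Step 1: Calculate P(D) using law of total probability
P(D) = P(D|C)P(C) + P(D|¬C)P(¬C)
     = 0.8250 × 0.2268 + 0.2250 × 0.7732
     = 0.18711000 + 0.17397000
     = 0.36108000

Step 2: Apply Bayes' theorem
P(C|D) = P(D|C) × P(C) / P(D)
       = 0.18711000 / 0.36108000
       = 0.5182


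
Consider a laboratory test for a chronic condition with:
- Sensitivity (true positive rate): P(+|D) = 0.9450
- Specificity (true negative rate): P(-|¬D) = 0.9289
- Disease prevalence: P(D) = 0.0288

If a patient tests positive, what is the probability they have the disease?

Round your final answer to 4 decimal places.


Let D = has disease, + = positive test

Given:
- P(D) = 0.0288 (prevalence)
- P(+|D) = 0.9450 (sensitivity)
- P(-|¬D) = 0.9289 (specificity)
- P(+|¬D) = 0.0711 (false positive rate = 1 - specificity)

Step 1: Find P(+)
P(+) = P(+|D)P(D) + P(+|¬D)P(¬D)
     = 0.9450 × 0.0288 + 0.0711 × 0.9712
     = 0.02721600 + 0.06905232
     = 0.09626832

Step 2: Apply Bayes' theorem for P(D|+)
P(D|+) = P(+|D)P(D) / P(+)
       = 0.02721600 / 0.09626832
       = 0.2827


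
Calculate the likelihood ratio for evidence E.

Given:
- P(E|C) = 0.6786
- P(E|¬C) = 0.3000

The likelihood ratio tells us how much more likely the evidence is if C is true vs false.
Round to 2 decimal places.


Likelihood Ratio (LR) = P(E|C) / P(E|¬C)

LR = 0.6786 / 0.3000
   = 2.26

The evidence is 2.26 times more likely if C is true than if C is false.
Since LR > 1, the evidence supports C over ¬C.


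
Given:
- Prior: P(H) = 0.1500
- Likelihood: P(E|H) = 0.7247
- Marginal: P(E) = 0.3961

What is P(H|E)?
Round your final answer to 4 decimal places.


Using Bayes' theorem:

P(H|E) = P(E|H) × P(H) / P(E)
       = 0.7247 × 0.1500 / 0.3961
       = 0.10870500 / 0.3961
       = 0.2744

The evidence strengthens our belief in H.
Prior: 0.1500 → Posterior: 0.2744


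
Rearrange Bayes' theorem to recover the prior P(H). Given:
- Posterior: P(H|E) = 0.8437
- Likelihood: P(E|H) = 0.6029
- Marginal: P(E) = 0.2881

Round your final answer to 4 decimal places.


From Bayes' theorem: P(H|E) = P(E|H) × P(H) / P(E)

Rearranging for P(H):
P(H) = P(H|E) × P(E) / P(E|H)
     = 0.8437 × 0.2881 / 0.6029
     = 0.24306997 / 0.6029
     = 0.4032


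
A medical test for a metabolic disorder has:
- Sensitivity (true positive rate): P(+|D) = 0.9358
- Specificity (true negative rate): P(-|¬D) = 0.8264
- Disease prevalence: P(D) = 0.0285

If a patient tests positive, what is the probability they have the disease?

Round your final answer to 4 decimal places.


Let D = has disease, + = positive test

Given:
- P(D) = 0.0285 (prevalence)
- P(+|D) = 0.9358 (sensitivity)
- P(-|¬D) = 0.8264 (specificity)
- P(+|¬D) = 0.1736 (false positive rate = 1 - specificity)

Step 1: Find P(+)
P(+) = P(+|D)P(D) + P(+|¬D)P(¬D)
     = 0.9358 × 0.0285 + 0.1736 × 0.9715
     = 0.02667030 + 0.16865240
     = 0.19532270

Step 2: Apply Bayes' theorem for P(D|+)
P(D|+) = P(+|D)P(D) / P(+)
       = 0.02667030 / 0.19532270
       = 0.1365


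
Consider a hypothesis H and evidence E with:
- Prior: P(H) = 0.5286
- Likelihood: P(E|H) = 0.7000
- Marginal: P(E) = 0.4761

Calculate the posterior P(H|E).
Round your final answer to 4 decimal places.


Using Bayes' theorem:

P(H|E) = P(E|H) × P(H) / P(E)
       = 0.7000 × 0.5286 / 0.4761
       = 0.37002000 / 0.4761
       = 0.7772

The evidence strengthens our belief in H.
Prior: 0.5286 → Posterior: 0.7772


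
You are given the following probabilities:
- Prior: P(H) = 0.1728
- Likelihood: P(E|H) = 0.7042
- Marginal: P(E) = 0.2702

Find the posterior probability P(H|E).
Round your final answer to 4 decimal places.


Using Bayes' theorem:

P(H|E) = P(E|H) × P(H) / P(E)
       = 0.7042 × 0.1728 / 0.2702
       = 0.12168576 / 0.2702
       = 0.4504

The evidence strengthens our belief in H.
Prior: 0.1728 → Posterior: 0.4504


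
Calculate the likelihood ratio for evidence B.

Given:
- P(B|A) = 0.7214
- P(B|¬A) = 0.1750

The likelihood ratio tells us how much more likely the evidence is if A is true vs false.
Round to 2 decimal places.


Likelihood Ratio (LR) = P(B|A) / P(B|¬A)

LR = 0.7214 / 0.1750
   = 4.12

The evidence is 4.12 times more likely if A is true than if A is false.
Because LR exceeds 1, B is evidence for A.


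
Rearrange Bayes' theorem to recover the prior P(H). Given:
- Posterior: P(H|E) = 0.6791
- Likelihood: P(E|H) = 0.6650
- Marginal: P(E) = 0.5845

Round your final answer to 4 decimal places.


From Bayes' theorem: P(H|E) = P(E|H) × P(H) / P(E)

Rearranging for P(H):
P(H) = P(H|E) × P(E) / P(E|H)
     = 0.6791 × 0.5845 / 0.6650
     = 0.39693395 / 0.6650
     = 0.5969


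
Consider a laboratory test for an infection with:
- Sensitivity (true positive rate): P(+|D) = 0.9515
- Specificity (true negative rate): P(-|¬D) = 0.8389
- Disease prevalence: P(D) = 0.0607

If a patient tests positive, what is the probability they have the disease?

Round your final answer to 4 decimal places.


Let D = has disease, + = positive test

Given:
- P(D) = 0.0607 (prevalence)
- P(+|D) = 0.9515 (sensitivity)
- P(-|¬D) = 0.8389 (specificity)
- P(+|¬D) = 0.1611 (false positive rate = 1 - specificity)

Step 1: Find P(+)
P(+) = P(+|D)P(D) + P(+|¬D)P(¬D)
     = 0.9515 × 0.0607 + 0.1611 × 0.9393
     = 0.05775605 + 0.15132123
     = 0.20907728

Step 2: Apply Bayes' theorem for P(D|+)
P(D|+) = P(+|D)P(D) / P(+)
       = 0.05775605 / 0.20907728
       = 0.2762


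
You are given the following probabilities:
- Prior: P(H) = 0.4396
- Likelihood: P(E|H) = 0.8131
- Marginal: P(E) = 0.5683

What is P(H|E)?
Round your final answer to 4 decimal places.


Using Bayes' theorem:

P(H|E) = P(E|H) × P(H) / P(E)
       = 0.8131 × 0.4396 / 0.5683
       = 0.35743876 / 0.5683
       = 0.6290

The evidence strengthens our belief in H.
Prior: 0.4396 → Posterior: 0.6290


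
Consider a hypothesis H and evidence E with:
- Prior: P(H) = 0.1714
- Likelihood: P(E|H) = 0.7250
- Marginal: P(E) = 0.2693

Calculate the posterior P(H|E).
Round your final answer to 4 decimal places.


Using Bayes' theorem:

P(H|E) = P(E|H) × P(H) / P(E)
       = 0.7250 × 0.1714 / 0.2693
       = 0.12426500 / 0.2693
       = 0.4614

The evidence strengthens our belief in H.
Prior: 0.1714 → Posterior: 0.4614


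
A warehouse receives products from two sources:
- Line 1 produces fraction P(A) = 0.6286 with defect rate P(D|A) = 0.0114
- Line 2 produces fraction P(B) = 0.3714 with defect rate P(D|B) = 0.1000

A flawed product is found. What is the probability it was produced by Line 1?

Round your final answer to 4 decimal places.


Let A = from Line 1, D = flawed

Given:
- P(A) = 0.6286, P(B) = 0.3714
- P(D|A) = 0.0114, P(D|B) = 0.1000

Step 1: Find P(D)
P(D) = P(D|A)P(A) + P(D|B)P(B)
     = 0.0114 × 0.6286 + 0.1000 × 0.3714
     = 0.00716604 + 0.03714000
     = 0.04430604

Step 2: Apply Bayes' theorem
P(A|D) = P(D|A)P(A) / P(D)
       = 0.00716604 / 0.04430604
       = 0.1617


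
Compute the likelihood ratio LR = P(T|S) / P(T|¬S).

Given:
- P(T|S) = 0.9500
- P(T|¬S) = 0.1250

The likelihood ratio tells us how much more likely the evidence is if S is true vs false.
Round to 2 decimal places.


Likelihood Ratio (LR) = P(T|S) / P(T|¬S)

LR = 0.9500 / 0.1250
   = 7.60

The evidence is 7.60 times more likely if S is true than if S is false.
Because LR exceeds 1, T is evidence for S.


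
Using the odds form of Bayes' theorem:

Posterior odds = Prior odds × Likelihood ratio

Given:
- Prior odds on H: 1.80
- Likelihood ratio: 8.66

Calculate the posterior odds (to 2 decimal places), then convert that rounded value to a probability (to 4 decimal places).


Step 1: Calculate posterior odds
Posterior odds = Prior odds × LR
               = 1.80 × 8.66
               = 15.59

Step 2: Convert to probability
P(H|E) = Posterior odds / (1 + Posterior odds)
       = 15.59 / (1 + 15.59)
       = 15.59 / 16.59
       = 0.9397

The evidence increased P(H) from 0.6429 to 0.9397.


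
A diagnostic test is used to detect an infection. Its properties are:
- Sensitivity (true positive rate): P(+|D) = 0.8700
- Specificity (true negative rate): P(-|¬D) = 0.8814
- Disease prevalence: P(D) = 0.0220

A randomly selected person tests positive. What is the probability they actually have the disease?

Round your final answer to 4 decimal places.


Let D = has disease, + = positive test

Given:
- P(D) = 0.0220 (prevalence)
- P(+|D) = 0.8700 (sensitivity)
- P(-|¬D) = 0.8814 (specificity)
- P(+|¬D) = 0.1186 (false positive rate = 1 - specificity)

Step 1: Find P(+)
P(+) = P(+|D)P(D) + P(+|¬D)P(¬D)
     = 0.8700 × 0.0220 + 0.1186 × 0.9780
     = 0.01914000 + 0.11599080
     = 0.13513080

Step 2: Apply Bayes' theorem for P(D|+)
P(D|+) = P(+|D)P(D) / P(+)
       = 0.01914000 / 0.13513080
       = 0.1416


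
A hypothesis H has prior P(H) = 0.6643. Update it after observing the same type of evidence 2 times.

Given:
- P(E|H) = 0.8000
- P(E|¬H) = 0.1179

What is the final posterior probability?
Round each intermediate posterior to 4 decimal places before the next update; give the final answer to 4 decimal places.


Sequential Bayesian updating:

Initial prior: P(H) = 0.6643

Update 1:
  P(E) = 0.8000 × 0.6643 + 0.1179 × 0.3357 = 0.53144000 + 0.03957903 = 0.57101903
  P(H|E) = 0.53144000 / 0.57101903 = 0.9307

Update 2:
  P(E) = 0.8000 × 0.9307 + 0.1179 × 0.0693 = 0.74456000 + 0.00817047 = 0.75273047
  P(H|E) = 0.74456000 / 0.75273047 = 0.9891

Final posterior: 0.9891


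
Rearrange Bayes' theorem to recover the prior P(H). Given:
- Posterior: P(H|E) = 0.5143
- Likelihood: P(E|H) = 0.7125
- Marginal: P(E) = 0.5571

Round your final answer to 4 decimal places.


From Bayes' theorem: P(H|E) = P(E|H) × P(H) / P(E)

Rearranging for P(H):
P(H) = P(H|E) × P(E) / P(E|H)
     = 0.5143 × 0.5571 / 0.7125
     = 0.28651653 / 0.7125
     = 0.4021


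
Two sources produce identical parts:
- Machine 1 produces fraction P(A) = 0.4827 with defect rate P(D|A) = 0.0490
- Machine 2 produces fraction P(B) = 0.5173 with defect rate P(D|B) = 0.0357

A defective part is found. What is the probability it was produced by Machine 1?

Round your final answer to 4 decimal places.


Let A = from Machine 1, D = defective

Given:
- P(A) = 0.4827, P(B) = 0.5173
- P(D|A) = 0.0490, P(D|B) = 0.0357

Step 1: Find P(D)
P(D) = P(D|A)P(A) + P(D|B)P(B)
     = 0.0490 × 0.4827 + 0.0357 × 0.5173
     = 0.02365230 + 0.01846761
     = 0.04211991

Step 2: Apply Bayes' theorem
P(A|D) = P(D|A)P(A) / P(D)
       = 0.02365230 / 0.04211991
       = 0.5615


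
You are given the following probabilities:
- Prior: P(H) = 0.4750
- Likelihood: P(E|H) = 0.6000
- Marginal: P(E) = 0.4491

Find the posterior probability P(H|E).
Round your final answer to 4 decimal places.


Using Bayes' theorem:

P(H|E) = P(E|H) × P(H) / P(E)
       = 0.6000 × 0.4750 / 0.4491
       = 0.28500000 / 0.4491
       = 0.6346

The evidence strengthens our belief in H.
Prior: 0.4750 → Posterior: 0.6346


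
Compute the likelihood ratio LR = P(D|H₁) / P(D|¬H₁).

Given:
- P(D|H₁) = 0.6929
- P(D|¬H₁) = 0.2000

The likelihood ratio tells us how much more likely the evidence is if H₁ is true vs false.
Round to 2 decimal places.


Likelihood Ratio (LR) = P(D|H₁) / P(D|¬H₁)

LR = 0.6929 / 0.2000
   = 3.46

The evidence is 3.46 times more likely if H₁ is true than if H₁ is false.
Because LR exceeds 1, D is evidence for H₁.


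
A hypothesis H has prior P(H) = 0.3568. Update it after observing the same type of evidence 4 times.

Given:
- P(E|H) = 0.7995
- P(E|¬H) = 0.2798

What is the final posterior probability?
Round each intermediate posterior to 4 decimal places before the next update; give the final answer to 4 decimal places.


Sequential Bayesian updating:

Initial prior: P(H) = 0.3568

Update 1:
  P(E) = 0.7995 × 0.3568 + 0.2798 × 0.6432 = 0.28526160 + 0.17996736 = 0.46522896
  P(H|E) = 0.28526160 / 0.46522896 = 0.6132

Update 2:
  P(E) = 0.7995 × 0.6132 + 0.2798 × 0.3868 = 0.49025340 + 0.10822664 = 0.59848004
  P(H|E) = 0.49025340 / 0.59848004 = 0.8192

Update 3:
  P(E) = 0.7995 × 0.8192 + 0.2798 × 0.1808 = 0.65495040 + 0.05058784 = 0.70553824
  P(H|E) = 0.65495040 / 0.70553824 = 0.9283

Update 4:
  P(E) = 0.7995 × 0.9283 + 0.2798 × 0.0717 = 0.74217585 + 0.02006166 = 0.76223751
  P(H|E) = 0.74217585 / 0.76223751 = 0.9737

Final posterior: 0.9737


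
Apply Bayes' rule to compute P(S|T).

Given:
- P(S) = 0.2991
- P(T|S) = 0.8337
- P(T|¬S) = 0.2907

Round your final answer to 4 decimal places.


Bayes' theorem: P(S|T) = P(T|S) × P(S) / P(T)

Step 1: Calculate P(T) using law of total probability
P(T) = P(T|S)P(S) + P(T|¬S)P(¬S)
     = 0.8337 × 0.2991 + 0.2907 × 0.7009
     = 0.24935967 + 0.20375163
     = 0.45311130

Step 2: Apply Bayes' theorem
P(S|T) = P(T|S) × P(S) / P(T)
       = 0.24935967 / 0.45311130
       = 0.5503


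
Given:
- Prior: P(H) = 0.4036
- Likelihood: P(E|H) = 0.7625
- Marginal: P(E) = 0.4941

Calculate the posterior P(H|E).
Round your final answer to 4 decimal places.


Using Bayes' theorem:

P(H|E) = P(E|H) × P(H) / P(E)
       = 0.7625 × 0.4036 / 0.4941
       = 0.30774500 / 0.4941
       = 0.6228

The evidence strengthens our belief in H.
Prior: 0.4036 → Posterior: 0.6228


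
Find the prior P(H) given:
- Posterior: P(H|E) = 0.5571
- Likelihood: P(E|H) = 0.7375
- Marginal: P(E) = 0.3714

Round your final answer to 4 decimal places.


From Bayes' theorem: P(H|E) = P(E|H) × P(H) / P(E)

Rearranging for P(H):
P(H) = P(H|E) × P(E) / P(E|H)
     = 0.5571 × 0.3714 / 0.7375
     = 0.20690694 / 0.7375
     = 0.2806


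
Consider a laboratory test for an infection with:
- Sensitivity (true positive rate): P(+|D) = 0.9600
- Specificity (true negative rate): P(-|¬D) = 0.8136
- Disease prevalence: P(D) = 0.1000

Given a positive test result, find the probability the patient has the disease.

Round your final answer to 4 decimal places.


Let D = has disease, + = positive test

Given:
- P(D) = 0.1000 (prevalence)
- P(+|D) = 0.9600 (sensitivity)
- P(-|¬D) = 0.8136 (specificity)
- P(+|¬D) = 0.1864 (false positive rate = 1 - specificity)

Step 1: Find P(+)
P(+) = P(+|D)P(D) + P(+|¬D)P(¬D)
     = 0.9600 × 0.1000 + 0.1864 × 0.9000
     = 0.09600000 + 0.16776000
     = 0.26376000

Step 2: Apply Bayes' theorem for P(D|+)
P(D|+) = P(+|D)P(D) / P(+)
       = 0.09600000 / 0.26376000
       = 0.3640


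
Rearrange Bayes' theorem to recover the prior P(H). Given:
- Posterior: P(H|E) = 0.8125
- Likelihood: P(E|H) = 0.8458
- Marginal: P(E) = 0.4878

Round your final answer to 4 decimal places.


From Bayes' theorem: P(H|E) = P(E|H) × P(H) / P(E)

Rearranging for P(H):
P(H) = P(H|E) × P(E) / P(E|H)
     = 0.8125 × 0.4878 / 0.8458
     = 0.39633750 / 0.8458
     = 0.4686


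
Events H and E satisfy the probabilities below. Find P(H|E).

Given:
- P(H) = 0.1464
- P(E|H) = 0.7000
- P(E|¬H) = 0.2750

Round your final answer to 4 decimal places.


Bayes' theorem: P(H|E) = P(E|H) × P(H) / P(E)

Step 1: Calculate P(E) using law of total probability
P(E) = P(E|H)P(H) + P(E|¬H)P(¬H)
     = 0.7000 × 0.1464 + 0.2750 × 0.8536
     = 0.10248000 + 0.23474000
     = 0.33722000

Step 2: Apply Bayes' theorem
P(H|E) = P(E|H) × P(H) / P(E)
       = 0.10248000 / 0.33722000
       = 0.3039


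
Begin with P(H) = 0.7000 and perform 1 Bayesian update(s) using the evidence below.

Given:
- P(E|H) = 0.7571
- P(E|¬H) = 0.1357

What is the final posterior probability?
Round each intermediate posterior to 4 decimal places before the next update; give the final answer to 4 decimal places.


Sequential Bayesian updating:

Initial prior: P(H) = 0.7000

Update 1:
  P(E) = 0.7571 × 0.7000 + 0.1357 × 0.3000 = 0.52997000 + 0.04071000 = 0.57068000
  P(H|E) = 0.52997000 / 0.57068000 = 0.9287

Final posterior: 0.9287


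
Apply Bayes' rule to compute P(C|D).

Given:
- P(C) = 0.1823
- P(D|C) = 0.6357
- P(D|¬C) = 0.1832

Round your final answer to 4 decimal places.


Bayes' theorem: P(C|D) = P(D|C) × P(C) / P(D)

Step 1: Calculate P(D) using law of total probability
P(D) = P(D|C)P(C) + P(D|¬C)P(¬C)
     = 0.6357 × 0.1823 + 0.1832 × 0.8177
     = 0.11588811 + 0.14980264
     = 0.26569075

Step 2: Apply Bayes' theorem
P(C|D) = P(D|C) × P(C) / P(D)
       = 0.11588811 / 0.26569075
       = 0.4362


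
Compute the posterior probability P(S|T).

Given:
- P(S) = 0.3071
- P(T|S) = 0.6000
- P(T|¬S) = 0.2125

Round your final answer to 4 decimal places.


Bayes' theorem: P(S|T) = P(T|S) × P(S) / P(T)

Step 1: Calculate P(T) using law of total probability
P(T) = P(T|S)P(S) + P(T|¬S)P(¬S)
     = 0.6000 × 0.3071 + 0.2125 × 0.6929
     = 0.18426000 + 0.14724125
     = 0.33150125

Step 2: Apply Bayes' theorem
P(S|T) = P(T|S) × P(S) / P(T)
       = 0.18426000 / 0.33150125
       = 0.5558


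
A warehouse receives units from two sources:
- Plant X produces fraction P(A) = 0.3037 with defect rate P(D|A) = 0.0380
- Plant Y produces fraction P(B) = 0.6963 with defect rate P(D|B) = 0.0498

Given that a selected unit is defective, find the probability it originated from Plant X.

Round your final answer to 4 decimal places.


Let A = from Plant X, D = defective

Given:
- P(A) = 0.3037, P(B) = 0.6963
- P(D|A) = 0.0380, P(D|B) = 0.0498

Step 1: Find P(D)
P(D) = P(D|A)P(A) + P(D|B)P(B)
     = 0.0380 × 0.3037 + 0.0498 × 0.6963
     = 0.01154060 + 0.03467574
     = 0.04621634

Step 2: Apply Bayes' theorem
P(A|D) = P(D|A)P(A) / P(D)
       = 0.01154060 / 0.04621634
       = 0.2497


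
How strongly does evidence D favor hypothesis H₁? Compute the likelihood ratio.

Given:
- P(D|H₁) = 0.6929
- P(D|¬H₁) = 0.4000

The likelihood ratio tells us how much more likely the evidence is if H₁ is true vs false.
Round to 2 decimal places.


Likelihood Ratio (LR) = P(D|H₁) / P(D|¬H₁)

LR = 0.6929 / 0.4000
   = 1.73

The evidence is 1.73 times more likely if H₁ is true than if H₁ is false.
Since LR > 1, the evidence supports H₁ over ¬H₁.


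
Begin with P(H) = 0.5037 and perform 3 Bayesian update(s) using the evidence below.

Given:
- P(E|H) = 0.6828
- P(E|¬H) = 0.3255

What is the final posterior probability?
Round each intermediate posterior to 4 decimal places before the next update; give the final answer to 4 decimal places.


Sequential Bayesian updating:

Initial prior: P(H) = 0.5037

Update 1:
  P(E) = 0.6828 × 0.5037 + 0.3255 × 0.4963 = 0.34392636 + 0.16154565 = 0.50547201
  P(H|E) = 0.34392636 / 0.50547201 = 0.6804

Update 2:
  P(E) = 0.6828 × 0.6804 + 0.3255 × 0.3196 = 0.46457712 + 0.10402980 = 0.56860692
  P(H|E) = 0.46457712 / 0.56860692 = 0.8170

Update 3:
  P(E) = 0.6828 × 0.8170 + 0.3255 × 0.1830 = 0.55784760 + 0.05956650 = 0.61741410
  P(H|E) = 0.55784760 / 0.61741410 = 0.9035

Final posterior: 0.9035


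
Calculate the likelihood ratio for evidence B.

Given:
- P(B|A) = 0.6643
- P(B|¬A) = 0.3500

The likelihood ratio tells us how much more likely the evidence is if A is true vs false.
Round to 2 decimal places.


Likelihood Ratio (LR) = P(B|A) / P(B|¬A)

LR = 0.6643 / 0.3500
   = 1.90

The evidence is 1.90 times more likely if A is true than if A is false.
Because LR exceeds 1, B is evidence for A.


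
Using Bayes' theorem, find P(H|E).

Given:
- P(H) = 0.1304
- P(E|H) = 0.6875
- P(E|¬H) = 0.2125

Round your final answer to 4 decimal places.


Bayes' theorem: P(H|E) = P(E|H) × P(H) / P(E)

Step 1: Calculate P(E) using law of total probability
P(E) = P(E|H)P(H) + P(E|¬H)P(¬H)
     = 0.6875 × 0.1304 + 0.2125 × 0.8696
     = 0.08965000 + 0.18479000
     = 0.27444000

Step 2: Apply Bayes' theorem
P(H|E) = P(E|H) × P(H) / P(E)
       = 0.08965000 / 0.27444000
       = 0.3267


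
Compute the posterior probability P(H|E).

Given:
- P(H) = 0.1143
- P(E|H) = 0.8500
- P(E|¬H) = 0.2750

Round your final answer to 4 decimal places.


Bayes' theorem: P(H|E) = P(E|H) × P(H) / P(E)

Step 1: Calculate P(E) using law of total probability
P(E) = P(E|H)P(H) + P(E|¬H)P(¬H)
     = 0.8500 × 0.1143 + 0.2750 × 0.8857
     = 0.09715500 + 0.24356750
     = 0.34072250

Step 2: Apply Bayes' theorem
P(H|E) = P(E|H) × P(H) / P(E)
       = 0.09715500 / 0.34072250
       = 0.2851


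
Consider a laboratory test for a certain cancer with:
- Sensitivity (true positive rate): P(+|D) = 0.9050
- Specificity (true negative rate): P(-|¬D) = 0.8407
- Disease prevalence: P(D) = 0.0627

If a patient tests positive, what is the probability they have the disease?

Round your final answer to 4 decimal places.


Let D = has disease, + = positive test

Given:
- P(D) = 0.0627 (prevalence)
- P(+|D) = 0.9050 (sensitivity)
- P(-|¬D) = 0.8407 (specificity)
- P(+|¬D) = 0.1593 (false positive rate = 1 - specificity)

Step 1: Find P(+)
P(+) = P(+|D)P(D) + P(+|¬D)P(¬D)
     = 0.9050 × 0.0627 + 0.1593 × 0.9373
     = 0.05674350 + 0.14931189
     = 0.20605539

Step 2: Apply Bayes' theorem for P(D|+)
P(D|+) = P(+|D)P(D) / P(+)
       = 0.05674350 / 0.20605539
       = 0.2754


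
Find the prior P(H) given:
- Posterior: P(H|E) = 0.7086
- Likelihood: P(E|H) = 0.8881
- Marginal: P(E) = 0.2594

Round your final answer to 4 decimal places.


From Bayes' theorem: P(H|E) = P(E|H) × P(H) / P(E)

Rearranging for P(H):
P(H) = P(H|E) × P(E) / P(E|H)
     = 0.7086 × 0.2594 / 0.8881
     = 0.18381084 / 0.8881
     = 0.2070


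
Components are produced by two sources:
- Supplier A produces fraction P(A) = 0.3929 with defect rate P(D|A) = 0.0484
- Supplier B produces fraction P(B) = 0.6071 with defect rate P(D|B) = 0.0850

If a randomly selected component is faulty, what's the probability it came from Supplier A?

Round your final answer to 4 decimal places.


Let A = from Supplier A, D = faulty

Given:
- P(A) = 0.3929, P(B) = 0.6071
- P(D|A) = 0.0484, P(D|B) = 0.0850

Step 1: Find P(D)
P(D) = P(D|A)P(A) + P(D|B)P(B)
     = 0.0484 × 0.3929 + 0.0850 × 0.6071
     = 0.01901636 + 0.05160350
     = 0.07061986

Step 2: Apply Bayes' theorem
P(A|D) = P(D|A)P(A) / P(D)
       = 0.01901636 / 0.07061986
       = 0.2693


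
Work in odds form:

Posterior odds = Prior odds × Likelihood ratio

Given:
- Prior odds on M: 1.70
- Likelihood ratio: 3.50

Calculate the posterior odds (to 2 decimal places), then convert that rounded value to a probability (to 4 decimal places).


Step 1: Calculate posterior odds
Posterior odds = Prior odds × LR
               = 1.70 × 3.50
               = 5.95

Step 2: Convert to probability
P(M|E) = Posterior odds / (1 + Posterior odds)
       = 5.95 / (1 + 5.95)
       = 5.95 / 6.95
       = 0.8561

The evidence increased P(M) from 0.6296 to 0.8561.


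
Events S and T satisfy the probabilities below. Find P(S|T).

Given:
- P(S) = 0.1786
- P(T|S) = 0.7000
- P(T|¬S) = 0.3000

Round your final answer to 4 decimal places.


Bayes' theorem: P(S|T) = P(T|S) × P(S) / P(T)

Step 1: Calculate P(T) using law of total probability
P(T) = P(T|S)P(S) + P(T|¬S)P(¬S)
     = 0.7000 × 0.1786 + 0.3000 × 0.8214
     = 0.12502000 + 0.24642000
     = 0.37144000

Step 2: Apply Bayes' theorem
P(S|T) = P(T|S) × P(S) / P(T)
       = 0.12502000 / 0.37144000
       = 0.3366


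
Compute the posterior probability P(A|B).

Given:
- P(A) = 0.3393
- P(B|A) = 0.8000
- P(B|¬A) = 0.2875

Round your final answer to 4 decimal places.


Bayes' theorem: P(A|B) = P(B|A) × P(A) / P(B)

Step 1: Calculate P(B) using law of total probability
P(B) = P(B|A)P(A) + P(B|¬A)P(¬A)
     = 0.8000 × 0.3393 + 0.2875 × 0.6607
     = 0.27144000 + 0.18995125
     = 0.46139125

Step 2: Apply Bayes' theorem
P(A|B) = P(B|A) × P(A) / P(B)
       = 0.27144000 / 0.46139125
       = 0.5883


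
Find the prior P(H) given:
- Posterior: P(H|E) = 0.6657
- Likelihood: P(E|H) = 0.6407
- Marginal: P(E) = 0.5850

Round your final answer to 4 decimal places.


From Bayes' theorem: P(H|E) = P(E|H) × P(H) / P(E)

Rearranging for P(H):
P(H) = P(H|E) × P(E) / P(E|H)
     = 0.6657 × 0.5850 / 0.6407
     = 0.38943450 / 0.6407
     = 0.6078


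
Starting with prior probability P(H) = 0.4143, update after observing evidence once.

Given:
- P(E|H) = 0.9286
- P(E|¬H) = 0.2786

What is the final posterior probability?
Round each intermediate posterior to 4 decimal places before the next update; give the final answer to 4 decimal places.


Sequential Bayesian updating:

Initial prior: P(H) = 0.4143

Update 1:
  P(E) = 0.9286 × 0.4143 + 0.2786 × 0.5857 = 0.38471898 + 0.16317602 = 0.54789500
  P(H|E) = 0.38471898 / 0.54789500 = 0.7022

Final posterior: 0.7022


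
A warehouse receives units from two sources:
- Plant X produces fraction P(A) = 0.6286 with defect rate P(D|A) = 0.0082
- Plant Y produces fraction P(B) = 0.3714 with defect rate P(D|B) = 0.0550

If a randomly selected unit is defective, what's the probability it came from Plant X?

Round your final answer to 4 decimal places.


Let A = from Plant X, D = defective

Given:
- P(A) = 0.6286, P(B) = 0.3714
- P(D|A) = 0.0082, P(D|B) = 0.0550

Step 1: Find P(D)
P(D) = P(D|A)P(A) + P(D|B)P(B)
     = 0.0082 × 0.6286 + 0.0550 × 0.3714
     = 0.00515452 + 0.02042700
     = 0.02558152

Step 2: Apply Bayes' theorem
P(A|D) = P(D|A)P(A) / P(D)
       = 0.00515452 / 0.02558152
       = 0.2015


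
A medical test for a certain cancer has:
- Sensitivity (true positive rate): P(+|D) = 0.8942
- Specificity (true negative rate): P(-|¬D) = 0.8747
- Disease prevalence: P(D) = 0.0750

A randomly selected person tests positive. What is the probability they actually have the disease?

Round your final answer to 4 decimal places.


Let D = has disease, + = positive test

Given:
- P(D) = 0.0750 (prevalence)
- P(+|D) = 0.8942 (sensitivity)
- P(-|¬D) = 0.8747 (specificity)
- P(+|¬D) = 0.1253 (false positive rate = 1 - specificity)

Step 1: Find P(+)
P(+) = P(+|D)P(D) + P(+|¬D)P(¬D)
     = 0.8942 × 0.0750 + 0.1253 × 0.9250
     = 0.06706500 + 0.11590250
     = 0.18296750

Step 2: Apply Bayes' theorem for P(D|+)
P(D|+) = P(+|D)P(D) / P(+)
       = 0.06706500 / 0.18296750
       = 0.3665


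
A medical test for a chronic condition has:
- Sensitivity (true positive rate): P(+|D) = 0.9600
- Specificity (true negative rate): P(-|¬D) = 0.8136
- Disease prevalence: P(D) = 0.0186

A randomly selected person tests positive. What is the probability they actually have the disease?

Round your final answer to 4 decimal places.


Let D = has disease, + = positive test

Given:
- P(D) = 0.0186 (prevalence)
- P(+|D) = 0.9600 (sensitivity)
- P(-|¬D) = 0.8136 (specificity)
- P(+|¬D) = 0.1864 (false positive rate = 1 - specificity)

Step 1: Find P(+)
P(+) = P(+|D)P(D) + P(+|¬D)P(¬D)
     = 0.9600 × 0.0186 + 0.1864 × 0.9814
     = 0.01785600 + 0.18293296
     = 0.20078896

Step 2: Apply Bayes' theorem for P(D|+)
P(D|+) = P(+|D)P(D) / P(+)
       = 0.01785600 / 0.20078896
       = 0.0889


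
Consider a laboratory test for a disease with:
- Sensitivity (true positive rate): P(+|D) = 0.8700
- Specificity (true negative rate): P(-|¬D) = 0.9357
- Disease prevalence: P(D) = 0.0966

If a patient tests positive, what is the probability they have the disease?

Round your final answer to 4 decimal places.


Let D = has disease, + = positive test

Given:
- P(D) = 0.0966 (prevalence)
- P(+|D) = 0.8700 (sensitivity)
- P(-|¬D) = 0.9357 (specificity)
- P(+|¬D) = 0.0643 (false positive rate = 1 - specificity)

Step 1: Find P(+)
P(+) = P(+|D)P(D) + P(+|¬D)P(¬D)
     = 0.8700 × 0.0966 + 0.0643 × 0.9034
     = 0.08404200 + 0.05808862
     = 0.14213062

Step 2: Apply Bayes' theorem for P(D|+)
P(D|+) = P(+|D)P(D) / P(+)
       = 0.08404200 / 0.14213062
       = 0.5913


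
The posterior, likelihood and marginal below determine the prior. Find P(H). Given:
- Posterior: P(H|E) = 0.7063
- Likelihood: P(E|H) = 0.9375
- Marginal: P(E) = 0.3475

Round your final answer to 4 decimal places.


From Bayes' theorem: P(H|E) = P(E|H) × P(H) / P(E)

Rearranging for P(H):
P(H) = P(H|E) × P(E) / P(E|H)
     = 0.7063 × 0.3475 / 0.9375
     = 0.24543925 / 0.9375
     = 0.2618


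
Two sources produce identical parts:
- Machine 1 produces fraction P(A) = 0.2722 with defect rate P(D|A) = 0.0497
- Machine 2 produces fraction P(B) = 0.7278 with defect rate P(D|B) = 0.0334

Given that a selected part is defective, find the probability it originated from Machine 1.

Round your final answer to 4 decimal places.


Let A = from Machine 1, D = defective

Given:
- P(A) = 0.2722, P(B) = 0.7278
- P(D|A) = 0.0497, P(D|B) = 0.0334

Step 1: Find P(D)
P(D) = P(D|A)P(A) + P(D|B)P(B)
     = 0.0497 × 0.2722 + 0.0334 × 0.7278
     = 0.01352834 + 0.02430852
     = 0.03783686

Step 2: Apply Bayes' theorem
P(A|D) = P(D|A)P(A) / P(D)
       = 0.01352834 / 0.03783686
       = 0.3575


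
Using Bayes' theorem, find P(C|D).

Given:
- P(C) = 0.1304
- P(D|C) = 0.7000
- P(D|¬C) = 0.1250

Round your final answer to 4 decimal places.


Bayes' theorem: P(C|D) = P(D|C) × P(C) / P(D)

Step 1: Calculate P(D) using law of total probability
P(D) = P(D|C)P(C) + P(D|¬C)P(¬C)
     = 0.7000 × 0.1304 + 0.1250 × 0.8696
     = 0.09128000 + 0.10870000
     = 0.19998000

Step 2: Apply Bayes' theorem
P(C|D) = P(D|C) × P(C) / P(D)
       = 0.09128000 / 0.19998000
       = 0.4564


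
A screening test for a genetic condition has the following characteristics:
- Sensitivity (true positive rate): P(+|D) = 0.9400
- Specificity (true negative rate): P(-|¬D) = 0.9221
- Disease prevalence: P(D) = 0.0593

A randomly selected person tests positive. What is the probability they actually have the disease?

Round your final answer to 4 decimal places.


Let D = has disease, + = positive test

Given:
- P(D) = 0.0593 (prevalence)
- P(+|D) = 0.9400 (sensitivity)
- P(-|¬D) = 0.9221 (specificity)
- P(+|¬D) = 0.0779 (false positive rate = 1 - specificity)

Step 1: Find P(+)
P(+) = P(+|D)P(D) + P(+|¬D)P(¬D)
     = 0.9400 × 0.0593 + 0.0779 × 0.9407
     = 0.05574200 + 0.07328053
     = 0.12902253

Step 2: Apply Bayes' theorem for P(D|+)
P(D|+) = P(+|D)P(D) / P(+)
       = 0.05574200 / 0.12902253
       = 0.4320


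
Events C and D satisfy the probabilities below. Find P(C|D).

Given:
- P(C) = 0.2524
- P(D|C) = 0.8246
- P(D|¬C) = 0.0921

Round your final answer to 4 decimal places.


Bayes' theorem: P(C|D) = P(D|C) × P(C) / P(D)

Step 1: Calculate P(D) using law of total probability
P(D) = P(D|C)P(C) + P(D|¬C)P(¬C)
     = 0.8246 × 0.2524 + 0.0921 × 0.7476
     = 0.20812904 + 0.06885396
     = 0.27698300

Step 2: Apply Bayes' theorem
P(C|D) = P(D|C) × P(C) / P(D)
       = 0.20812904 / 0.27698300
       = 0.7514


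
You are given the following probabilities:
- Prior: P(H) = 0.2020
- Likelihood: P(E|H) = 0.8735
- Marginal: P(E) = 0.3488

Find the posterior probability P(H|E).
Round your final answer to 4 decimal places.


Using Bayes' theorem:

P(H|E) = P(E|H) × P(H) / P(E)
       = 0.8735 × 0.2020 / 0.3488
       = 0.17644700 / 0.3488
       = 0.5059

The evidence strengthens our belief in H.
Prior: 0.2020 → Posterior: 0.5059


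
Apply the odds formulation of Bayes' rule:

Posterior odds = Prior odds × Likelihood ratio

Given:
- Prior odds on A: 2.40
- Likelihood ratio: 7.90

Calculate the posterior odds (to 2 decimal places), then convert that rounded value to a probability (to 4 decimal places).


Step 1: Calculate posterior odds
Posterior odds = Prior odds × LR
               = 2.40 × 7.90
               = 18.96

Step 2: Convert to probability
P(A|E) = Posterior odds / (1 + Posterior odds)
       = 18.96 / (1 + 18.96)
       = 18.96 / 19.96
       = 0.9499

The evidence increased P(A) from 0.7059 to 0.9499.


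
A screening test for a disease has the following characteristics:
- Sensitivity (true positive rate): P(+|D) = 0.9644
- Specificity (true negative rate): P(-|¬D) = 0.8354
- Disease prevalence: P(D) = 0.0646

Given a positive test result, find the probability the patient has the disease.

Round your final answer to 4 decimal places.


Let D = has disease, + = positive test

Given:
- P(D) = 0.0646 (prevalence)
- P(+|D) = 0.9644 (sensitivity)
- P(-|¬D) = 0.8354 (specificity)
- P(+|¬D) = 0.1646 (false positive rate = 1 - specificity)

Step 1: Find P(+)
P(+) = P(+|D)P(D) + P(+|¬D)P(¬D)
     = 0.9644 × 0.0646 + 0.1646 × 0.9354
     = 0.06230024 + 0.15396684
     = 0.21626708

Step 2: Apply Bayes' theorem for P(D|+)
P(D|+) = P(+|D)P(D) / P(+)
       = 0.06230024 / 0.21626708
       = 0.2881


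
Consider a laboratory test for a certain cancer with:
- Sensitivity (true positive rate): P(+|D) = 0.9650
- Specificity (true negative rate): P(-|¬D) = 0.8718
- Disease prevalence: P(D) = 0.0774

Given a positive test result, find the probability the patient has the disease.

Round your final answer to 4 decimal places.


Let D = has disease, + = positive test

Given:
- P(D) = 0.0774 (prevalence)
- P(+|D) = 0.9650 (sensitivity)
- P(-|¬D) = 0.8718 (specificity)
- P(+|¬D) = 0.1282 (false positive rate = 1 - specificity)

Step 1: Find P(+)
P(+) = P(+|D)P(D) + P(+|¬D)P(¬D)
     = 0.9650 × 0.0774 + 0.1282 × 0.9226
     = 0.07469100 + 0.11827732
     = 0.19296832

Step 2: Apply Bayes' theorem for P(D|+)
P(D|+) = P(+|D)P(D) / P(+)
       = 0.07469100 / 0.19296832
       = 0.3871


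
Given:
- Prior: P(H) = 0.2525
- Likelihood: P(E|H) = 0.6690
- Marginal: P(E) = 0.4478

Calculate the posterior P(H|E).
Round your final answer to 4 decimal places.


Using Bayes' theorem:

P(H|E) = P(E|H) × P(H) / P(E)
       = 0.6690 × 0.2525 / 0.4478
       = 0.16892250 / 0.4478
       = 0.3772

The evidence strengthens our belief in H.
Prior: 0.2525 → Posterior: 0.3772


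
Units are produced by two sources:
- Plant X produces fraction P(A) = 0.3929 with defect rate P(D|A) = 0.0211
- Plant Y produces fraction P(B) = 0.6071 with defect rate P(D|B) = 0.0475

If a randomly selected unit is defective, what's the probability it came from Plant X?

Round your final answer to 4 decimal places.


Let A = from Plant X, D = defective

Given:
- P(A) = 0.3929, P(B) = 0.6071
- P(D|A) = 0.0211, P(D|B) = 0.0475

Step 1: Find P(D)
P(D) = P(D|A)P(A) + P(D|B)P(B)
     = 0.0211 × 0.3929 + 0.0475 × 0.6071
     = 0.00829019 + 0.02883725
     = 0.03712744

Step 2: Apply Bayes' theorem
P(A|D) = P(D|A)P(A) / P(D)
       = 0.00829019 / 0.03712744
       = 0.2233


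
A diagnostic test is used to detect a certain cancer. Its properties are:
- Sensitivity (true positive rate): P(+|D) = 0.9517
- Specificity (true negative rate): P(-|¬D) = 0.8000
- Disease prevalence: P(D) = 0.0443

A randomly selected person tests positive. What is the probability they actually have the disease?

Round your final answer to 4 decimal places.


Let D = has disease, + = positive test

Given:
- P(D) = 0.0443 (prevalence)
- P(+|D) = 0.9517 (sensitivity)
- P(-|¬D) = 0.8000 (specificity)
- P(+|¬D) = 0.2000 (false positive rate = 1 - specificity)

Step 1: Find P(+)
P(+) = P(+|D)P(D) + P(+|¬D)P(¬D)
     = 0.9517 × 0.0443 + 0.2000 × 0.9557
     = 0.04216031 + 0.19114000
     = 0.23330031

Step 2: Apply Bayes' theorem for P(D|+)
P(D|+) = P(+|D)P(D) / P(+)
       = 0.04216031 / 0.23330031
       = 0.1807


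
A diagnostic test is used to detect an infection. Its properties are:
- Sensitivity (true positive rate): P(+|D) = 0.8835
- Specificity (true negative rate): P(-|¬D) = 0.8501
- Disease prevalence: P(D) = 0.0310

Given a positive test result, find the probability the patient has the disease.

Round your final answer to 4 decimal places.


Let D = has disease, + = positive test

Given:
- P(D) = 0.0310 (prevalence)
- P(+|D) = 0.8835 (sensitivity)
- P(-|¬D) = 0.8501 (specificity)
- P(+|¬D) = 0.1499 (false positive rate = 1 - specificity)

Step 1: Find P(+)
P(+) = P(+|D)P(D) + P(+|¬D)P(¬D)
     = 0.8835 × 0.0310 + 0.1499 × 0.9690
     = 0.02738850 + 0.14525310
     = 0.17264160

Step 2: Apply Bayes' theorem for P(D|+)
P(D|+) = P(+|D)P(D) / P(+)
       = 0.02738850 / 0.17264160
       = 0.1586


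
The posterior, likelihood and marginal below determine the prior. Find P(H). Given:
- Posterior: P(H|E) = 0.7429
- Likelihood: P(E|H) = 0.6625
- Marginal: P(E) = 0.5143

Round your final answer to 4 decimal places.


From Bayes' theorem: P(H|E) = P(E|H) × P(H) / P(E)

Rearranging for P(H):
P(H) = P(H|E) × P(E) / P(E|H)
     = 0.7429 × 0.5143 / 0.6625
     = 0.38207347 / 0.6625
     = 0.5767


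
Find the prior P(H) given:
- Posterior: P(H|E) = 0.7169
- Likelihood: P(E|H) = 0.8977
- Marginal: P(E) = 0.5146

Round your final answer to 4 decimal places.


From Bayes' theorem: P(H|E) = P(E|H) × P(H) / P(E)

Rearranging for P(H):
P(H) = P(H|E) × P(E) / P(E|H)
     = 0.7169 × 0.5146 / 0.8977
     = 0.36891674 / 0.8977
     = 0.4110


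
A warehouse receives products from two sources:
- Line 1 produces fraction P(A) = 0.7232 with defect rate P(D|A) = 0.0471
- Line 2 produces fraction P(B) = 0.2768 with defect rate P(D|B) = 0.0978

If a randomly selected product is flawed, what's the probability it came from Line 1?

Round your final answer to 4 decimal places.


Let A = from Line 1, D = flawed

Given:
- P(A) = 0.7232, P(B) = 0.2768
- P(D|A) = 0.0471, P(D|B) = 0.0978

Step 1: Find P(D)
P(D) = P(D|A)P(A) + P(D|B)P(B)
     = 0.0471 × 0.7232 + 0.0978 × 0.2768
     = 0.03406272 + 0.02707104
     = 0.06113376

Step 2: Apply Bayes' theorem
P(A|D) = P(D|A)P(A) / P(D)
       = 0.03406272 / 0.06113376
       = 0.5572


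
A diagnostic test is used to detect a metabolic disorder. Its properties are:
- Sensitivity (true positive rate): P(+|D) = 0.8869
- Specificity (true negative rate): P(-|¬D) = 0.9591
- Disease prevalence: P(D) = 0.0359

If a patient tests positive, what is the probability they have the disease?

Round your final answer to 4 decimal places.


Let D = has disease, + = positive test

Given:
- P(D) = 0.0359 (prevalence)
- P(+|D) = 0.8869 (sensitivity)
- P(-|¬D) = 0.9591 (specificity)
- P(+|¬D) = 0.0409 (false positive rate = 1 - specificity)

Step 1: Find P(+)
P(+) = P(+|D)P(D) + P(+|¬D)P(¬D)
     = 0.8869 × 0.0359 + 0.0409 × 0.9641
     = 0.03183971 + 0.03943169
     = 0.07127140

Step 2: Apply Bayes' theorem for P(D|+)
P(D|+) = P(+|D)P(D) / P(+)
       = 0.03183971 / 0.07127140
       = 0.4467
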